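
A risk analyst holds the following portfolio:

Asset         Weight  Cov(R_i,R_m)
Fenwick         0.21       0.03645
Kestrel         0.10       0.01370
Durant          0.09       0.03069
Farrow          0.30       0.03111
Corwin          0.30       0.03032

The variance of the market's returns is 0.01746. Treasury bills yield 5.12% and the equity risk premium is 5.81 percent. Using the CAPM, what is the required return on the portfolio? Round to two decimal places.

β_Fenwick = 0.03645 / 0.01746 = 2.0876
β_Kestrel = 0.01370 / 0.01746 = 0.7847
β_Durant = 0.03069 / 0.01746 = 1.7577
β_Farrow = 0.03111 / 0.01746 = 1.7818
β_Corwin = 0.03032 / 0.01746 = 1.7365
β_P = Σ w_i β_i = 0.21×2.0876 + 0.10×0.7847 + 0.09×1.7577 + 0.30×1.7818 + 0.30×1.7365 = 1.7305
E(R_P) = R_f + β_P × MRP = 5.12% + 1.7305 × 5.81% = 15.17%

15.17%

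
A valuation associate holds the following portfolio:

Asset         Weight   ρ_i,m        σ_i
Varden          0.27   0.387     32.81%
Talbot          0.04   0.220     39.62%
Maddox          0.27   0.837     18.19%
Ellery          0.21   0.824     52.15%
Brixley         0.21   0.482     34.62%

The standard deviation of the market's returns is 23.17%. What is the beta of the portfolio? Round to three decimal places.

0.881

β_Varden = 0.387 × 32.81% / 23.17% = 0.5480
β_Talbot = 0.220 × 39.62% / 23.17% = 0.3762
β_Maddox = 0.837 × 18.19% / 23.17% = 0.6571
β_Ellery = 0.824 × 52.15% / 23.17% = 1.8546
β_Brixley = 0.482 × 34.62% / 23.17% = 0.7202
β_P = Σ w_i β_i = 0.27×0.5480 + 0.04×0.3762 + 0.27×0.6571 + 0.21×1.8546 + 0.21×0.7202 = 0.8811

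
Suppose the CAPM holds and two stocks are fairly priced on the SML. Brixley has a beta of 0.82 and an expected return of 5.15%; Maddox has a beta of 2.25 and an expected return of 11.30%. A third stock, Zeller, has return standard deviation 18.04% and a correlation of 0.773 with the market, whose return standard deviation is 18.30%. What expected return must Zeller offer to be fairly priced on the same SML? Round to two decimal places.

MRP = (11.30% − 5.15%) / (2.25 − 0.82) = 4.3007%
R_f = 5.15% − 0.82 × 4.3007% = 1.6234%
β_Zeller = ρ·σ_i/σ_m = 0.773 × 18.04 / 18.30 = 0.7620
E(R_Zeller) = R_f + β × MRP = 1.6234% + 0.7620 × 4.3007% = 4.90%

4.90%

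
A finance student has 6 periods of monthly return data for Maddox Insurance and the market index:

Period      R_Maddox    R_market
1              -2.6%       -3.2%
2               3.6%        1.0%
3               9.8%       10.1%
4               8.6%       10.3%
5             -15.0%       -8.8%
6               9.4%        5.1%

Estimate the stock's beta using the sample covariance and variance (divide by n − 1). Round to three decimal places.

Mean R_i = (-2.6 + 3.6 + 9.8 + 8.6 − 15.0 + 9.4) / 6 = 2.3000%
Mean R_m = (-3.2 + 1.0 + 10.1 + 10.3 − 8.8 + 5.1) / 6 = 2.4167%
Σ(R_i − R̄_i)(R_m − R̄_m) = 346.0700  ⇒  Cov = 346.0700 / 5 = 69.2140
Σ(R_m − R̄_m)² = 287.7483  ⇒  Var(R_m) = 287.7483 / 5 = 57.5497
β = Cov / Var(R_m) = 69.2140 / 57.5497 = 1.2027

1.203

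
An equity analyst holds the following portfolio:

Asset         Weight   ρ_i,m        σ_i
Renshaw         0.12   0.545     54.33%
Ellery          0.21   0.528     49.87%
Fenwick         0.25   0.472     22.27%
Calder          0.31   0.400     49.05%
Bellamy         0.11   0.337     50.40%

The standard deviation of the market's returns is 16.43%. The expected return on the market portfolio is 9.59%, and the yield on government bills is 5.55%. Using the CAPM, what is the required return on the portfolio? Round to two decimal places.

10.38%

β_Renshaw = 0.545 × 54.33% / 16.43% = 1.8022
β_Ellery = 0.528 × 49.87% / 16.43% = 1.6026
β_Fenwick = 0.472 × 22.27% / 16.43% = 0.6398
β_Calder = 0.400 × 49.05% / 16.43% = 1.1942
β_Bellamy = 0.337 × 50.40% / 16.43% = 1.0338
β_P = Σ w_i β_i = 0.12×1.8022 + 0.21×1.6026 + 0.25×0.6398 + 0.31×1.1942 + 0.11×1.0338 = 1.1967
MRP = 9.59% − 5.55% = 4.04%
E(R_P) = R_f + β_P × MRP = 5.55% + 1.1967 × 4.04% = 10.38%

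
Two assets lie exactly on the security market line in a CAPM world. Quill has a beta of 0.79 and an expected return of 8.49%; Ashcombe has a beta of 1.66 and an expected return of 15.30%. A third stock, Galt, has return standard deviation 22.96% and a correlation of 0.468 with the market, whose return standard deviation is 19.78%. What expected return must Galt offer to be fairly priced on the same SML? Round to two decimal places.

6.56%

MRP = (15.30% − 8.49%) / (1.66 − 0.79) = 7.8276%
R_f = 8.49% − 0.79 × 7.8276% = 2.3062%
β_Galt = ρ·σ_i/σ_m = 0.468 × 22.96 / 19.78 = 0.5432
E(R_Galt) = R_f + β × MRP = 2.3062% + 0.5432 × 7.8276% = 6.56%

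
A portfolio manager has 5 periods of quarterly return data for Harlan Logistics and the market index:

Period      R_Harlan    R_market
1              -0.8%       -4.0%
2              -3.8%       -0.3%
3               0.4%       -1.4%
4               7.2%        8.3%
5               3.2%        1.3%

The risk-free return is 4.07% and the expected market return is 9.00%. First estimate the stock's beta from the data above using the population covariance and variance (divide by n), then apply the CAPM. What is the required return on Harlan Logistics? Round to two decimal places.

7.69%

Mean R_i = (-0.8 − 3.8 + 0.4 + 7.2 + 3.2) / 5 = 1.2400%
Mean R_m = (-4.0 − 0.3 − 1.4 + 8.3 + 1.3) / 5 = 0.7800%
Σ(R_i − R̄_i)(R_m − R̄_m) = 62.8640  ⇒  Cov = 62.8640 / 5 = 12.5728
Σ(R_m − R̄_m)² = 85.5880  ⇒  Var(R_m) = 85.5880 / 5 = 17.1176
β = Cov / Var(R_m) = 12.5728 / 17.1176 = 0.7345
MRP = 9.00% − 4.07% = 4.93%
E(R) = R_f + β × MRP = 4.07% + 0.7345 × 4.93% = 7.69%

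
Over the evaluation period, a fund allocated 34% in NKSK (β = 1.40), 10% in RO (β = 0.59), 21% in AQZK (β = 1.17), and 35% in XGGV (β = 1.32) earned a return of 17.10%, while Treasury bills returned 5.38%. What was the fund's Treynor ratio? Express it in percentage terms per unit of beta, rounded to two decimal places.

β_P = 0.34×1.40 + 0.10×0.59 + 0.21×1.17 + 0.35×1.32 = 1.2427
Treynor = (R_P − R_f) / β_P = (17.10% − 5.38%) / 1.2427 = 11.72% / 1.2427 = 9.43%

9.43%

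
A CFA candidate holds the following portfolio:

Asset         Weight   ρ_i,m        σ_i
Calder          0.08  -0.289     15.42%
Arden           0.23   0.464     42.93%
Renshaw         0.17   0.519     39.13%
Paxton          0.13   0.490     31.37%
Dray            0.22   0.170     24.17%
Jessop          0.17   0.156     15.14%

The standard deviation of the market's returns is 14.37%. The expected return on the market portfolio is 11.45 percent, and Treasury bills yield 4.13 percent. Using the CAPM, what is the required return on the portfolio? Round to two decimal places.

β_Calder = -0.289 × 15.42% / 14.37% = -0.3101
β_Arden = 0.464 × 42.93% / 14.37% = 1.3862
β_Renshaw = 0.519 × 39.13% / 14.37% = 1.4133
β_Paxton = 0.490 × 31.37% / 14.37% = 1.0697
β_Dray = 0.170 × 24.17% / 14.37% = 0.2859
β_Jessop = 0.156 × 15.14% / 14.37% = 0.1644
β_P = Σ w_i β_i = 0.08×-0.3101 + 0.23×1.3862 + 0.17×1.4133 + 0.13×1.0697 + 0.22×0.2859 + 0.17×0.1644 = 0.7642
MRP = 11.45% − 4.13% = 7.32%
E(R_P) = R_f + β_P × MRP = 4.13% + 0.7642 × 7.32% = 9.72%

9.72%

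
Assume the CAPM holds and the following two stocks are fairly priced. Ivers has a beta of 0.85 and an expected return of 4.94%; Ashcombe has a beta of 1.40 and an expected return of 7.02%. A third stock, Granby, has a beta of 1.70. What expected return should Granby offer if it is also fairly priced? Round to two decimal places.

MRP (SML slope) = (7.02% − 4.94%) / (1.40 − 0.85) = 2.08% / 0.55 = 3.7818%
R_f (intercept) = 4.94% − 0.85 × 3.7818% = 1.7255%
E(R_Granby) = R_f + β × MRP = 1.7255% + 1.70 × 3.7818% = 8.15%

8.15%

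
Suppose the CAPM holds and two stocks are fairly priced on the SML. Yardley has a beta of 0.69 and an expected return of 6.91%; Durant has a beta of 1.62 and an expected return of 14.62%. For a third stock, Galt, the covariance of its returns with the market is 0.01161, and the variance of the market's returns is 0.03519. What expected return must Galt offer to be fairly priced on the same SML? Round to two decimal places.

MRP = (14.62% − 6.91%) / (1.62 − 0.69) = 8.2903%
R_f = 6.91% − 0.69 × 8.2903% = 1.1897%
β_Galt = Cov / Var(R_m) = 0.01161 / 0.03519 = 0.3299
E(R_Galt) = R_f + β × MRP = 1.1897% + 0.3299 × 8.2903% = 3.92%

3.92%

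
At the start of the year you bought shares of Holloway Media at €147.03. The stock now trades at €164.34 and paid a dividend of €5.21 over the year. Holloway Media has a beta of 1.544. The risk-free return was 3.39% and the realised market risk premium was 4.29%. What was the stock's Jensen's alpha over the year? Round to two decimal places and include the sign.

+5.30%

Realised HPR = (P1 + D1 − P0) / P0 = (164.34 + 5.21 − 147.03) / 147.03 = 22.52 / 147.03 = 15.3166%
CAPM required = R_f + β·MRP = 3.39% + 1.544 × 4.29% = 10.01376%
α = realised − required = 15.3166% − 10.01376% = +5.30%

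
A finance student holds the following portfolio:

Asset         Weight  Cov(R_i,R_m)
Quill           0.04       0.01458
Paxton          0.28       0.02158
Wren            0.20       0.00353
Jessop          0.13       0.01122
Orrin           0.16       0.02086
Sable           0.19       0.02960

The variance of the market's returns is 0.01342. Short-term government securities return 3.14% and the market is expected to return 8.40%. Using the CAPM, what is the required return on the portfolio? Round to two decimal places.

β_Quill = 0.01458 / 0.01342 = 1.0864
β_Paxton = 0.02158 / 0.01342 = 1.6080
β_Wren = 0.00353 / 0.01342 = 0.2630
β_Jessop = 0.01122 / 0.01342 = 0.8361
β_Orrin = 0.02086 / 0.01342 = 1.5544
β_Sable = 0.02960 / 0.01342 = 2.2057
β_P = Σ w_i β_i = 0.04×1.0864 + 0.28×1.6080 + 0.20×0.2630 + 0.13×0.8361 + 0.16×1.5544 + 0.19×2.2057 = 1.3228
MRP = 8.40% − 3.14% = 5.26%
E(R_P) = R_f + β_P × MRP = 3.14% + 1.3228 × 5.26% = 10.10%

10.10%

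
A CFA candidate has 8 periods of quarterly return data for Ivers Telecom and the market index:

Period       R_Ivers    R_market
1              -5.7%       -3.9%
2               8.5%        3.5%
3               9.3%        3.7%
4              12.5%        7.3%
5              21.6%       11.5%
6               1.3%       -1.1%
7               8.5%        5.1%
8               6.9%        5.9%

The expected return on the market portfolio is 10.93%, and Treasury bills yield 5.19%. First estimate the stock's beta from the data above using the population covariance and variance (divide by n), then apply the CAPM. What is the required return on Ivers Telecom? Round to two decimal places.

14.37%

Mean R_i = (-5.7 + 8.5 + 9.3 + 12.5 + 21.6 + 1.3 + 8.5 + 6.9) / 8 = 7.8625%
Mean R_m = (-3.9 + 3.5 + 3.7 + 7.3 + 11.5 − 1.1 + 5.1 + 5.9) / 8 = 4.0000%
Σ(R_i − R̄_i)(R_m − R̄_m) = 257.0700  ⇒  Cov = 257.0700 / 8 = 32.1338
Σ(R_m − R̄_m)² = 160.7200  ⇒  Var(R_m) = 160.7200 / 8 = 20.0900
β = Cov / Var(R_m) = 32.1338 / 20.0900 = 1.5995
MRP = 10.93% − 5.19% = 5.74%
E(R) = R_f + β × MRP = 5.19% + 1.5995 × 5.74% = 14.37%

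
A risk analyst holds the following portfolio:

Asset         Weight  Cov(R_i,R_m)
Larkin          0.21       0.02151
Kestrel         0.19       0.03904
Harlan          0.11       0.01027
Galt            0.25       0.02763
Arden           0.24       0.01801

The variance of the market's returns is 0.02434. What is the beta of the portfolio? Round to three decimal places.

0.998

β_Larkin = 0.02151 / 0.02434 = 0.8837
β_Kestrel = 0.03904 / 0.02434 = 1.6039
β_Harlan = 0.01027 / 0.02434 = 0.4219
β_Galt = 0.02763 / 0.02434 = 1.1352
β_Arden = 0.01801 / 0.02434 = 0.7399
β_P = Σ w_i β_i = 0.21×0.8837 + 0.19×1.6039 + 0.11×0.4219 + 0.25×1.1352 + 0.24×0.7399 = 0.9981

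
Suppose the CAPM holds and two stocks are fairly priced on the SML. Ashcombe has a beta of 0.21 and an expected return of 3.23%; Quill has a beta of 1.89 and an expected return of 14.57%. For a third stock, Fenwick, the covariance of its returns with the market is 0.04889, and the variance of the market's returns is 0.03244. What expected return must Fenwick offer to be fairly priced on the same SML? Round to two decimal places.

MRP = (14.57% − 3.23%) / (1.89 − 0.21) = 6.7500%
R_f = 3.23% − 0.21 × 6.7500% = 1.8125%
β_Fenwick = Cov / Var(R_m) = 0.04889 / 0.03244 = 1.5071
E(R_Fenwick) = R_f + β × MRP = 1.8125% + 1.5071 × 6.7500% = 11.99%

11.99%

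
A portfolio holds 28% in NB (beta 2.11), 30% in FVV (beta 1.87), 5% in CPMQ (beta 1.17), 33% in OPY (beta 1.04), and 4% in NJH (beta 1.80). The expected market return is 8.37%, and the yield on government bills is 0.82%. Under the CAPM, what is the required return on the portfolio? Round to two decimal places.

β_P = Σ w_i β_i = 0.28×2.11 + 0.30×1.87 + 0.05×1.17 + 0.33×1.04 + 0.04×1.80 = 1.6255
MRP = 8.37% − 0.82% = 7.55%
E(R_P) = R_f + β_P × MRP = 0.82% + 1.6255 × 7.55% = 13.09%

13.09%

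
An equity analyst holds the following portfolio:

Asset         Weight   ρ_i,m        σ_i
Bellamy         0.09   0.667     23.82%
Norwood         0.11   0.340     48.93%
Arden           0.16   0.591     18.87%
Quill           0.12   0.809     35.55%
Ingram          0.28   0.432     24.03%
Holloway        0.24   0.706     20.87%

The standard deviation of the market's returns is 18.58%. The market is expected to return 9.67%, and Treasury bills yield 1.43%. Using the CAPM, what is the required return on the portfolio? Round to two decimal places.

β_Bellamy = 0.667 × 23.82% / 18.58% = 0.8551
β_Norwood = 0.340 × 48.93% / 18.58% = 0.8954
β_Arden = 0.591 × 18.87% / 18.58% = 0.6002
β_Quill = 0.809 × 35.55% / 18.58% = 1.5479
β_Ingram = 0.432 × 24.03% / 18.58% = 0.5587
β_Holloway = 0.706 × 20.87% / 18.58% = 0.7930
β_P = Σ w_i β_i = 0.09×0.8551 + 0.11×0.8954 + 0.16×0.6002 + 0.12×1.5479 + 0.28×0.5587 + 0.24×0.7930 = 0.8040
MRP = 9.67% − 1.43% = 8.24%
E(R_P) = R_f + β_P × MRP = 1.43% + 0.8040 × 8.24% = 8.05%

8.05%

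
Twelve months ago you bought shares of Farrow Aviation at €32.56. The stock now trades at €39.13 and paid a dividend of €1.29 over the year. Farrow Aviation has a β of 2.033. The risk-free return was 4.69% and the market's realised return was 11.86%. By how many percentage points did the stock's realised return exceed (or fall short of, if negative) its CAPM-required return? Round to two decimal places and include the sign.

Realised HPR = (P1 + D1 − P0) / P0 = (39.13 + 1.29 − 32.56) / 32.56 = 7.86 / 32.56 = 24.1400%
MRP = 11.86% − 4.69% = 7.17%
CAPM required = R_f + β·MRP = 4.69% + 2.033 × 7.17% = 19.26661%
α = realised − required = 24.1400% − 19.26661% = +4.87%

+4.87%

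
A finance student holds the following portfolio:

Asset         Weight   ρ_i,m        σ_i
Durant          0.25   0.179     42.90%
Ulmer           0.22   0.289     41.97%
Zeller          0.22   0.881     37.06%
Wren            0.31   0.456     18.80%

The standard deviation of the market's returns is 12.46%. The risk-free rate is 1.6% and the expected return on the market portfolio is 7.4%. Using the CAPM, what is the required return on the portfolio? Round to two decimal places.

β_Durant = 0.179 × 42.90% / 12.46% = 0.6163
β_Ulmer = 0.289 × 41.97% / 12.46% = 0.9735
β_Zeller = 0.881 × 37.06% / 12.46% = 2.6204
β_Wren = 0.456 × 18.80% / 12.46% = 0.6880
β_P = Σ w_i β_i = 0.25×0.6163 + 0.22×0.9735 + 0.22×2.6204 + 0.31×0.6880 = 1.1580
MRP = 7.4% − 1.6% = 5.80%
E(R_P) = R_f + β_P × MRP = 1.6% + 1.1580 × 5.8% = 8.32%

8.32%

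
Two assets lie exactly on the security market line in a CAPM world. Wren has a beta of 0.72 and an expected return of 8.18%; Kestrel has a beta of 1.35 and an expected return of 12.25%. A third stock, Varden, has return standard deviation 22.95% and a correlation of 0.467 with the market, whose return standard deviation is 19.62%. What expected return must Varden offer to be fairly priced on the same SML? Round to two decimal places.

7.06%

MRP = (12.25% − 8.18%) / (1.35 − 0.72) = 6.4603%
R_f = 8.18% − 0.72 × 6.4603% = 3.5286%
β_Varden = ρ·σ_i/σ_m = 0.467 × 22.95 / 19.62 = 0.5463
E(R_Varden) = R_f + β × MRP = 3.5286% + 0.5463 × 6.4603% = 7.06%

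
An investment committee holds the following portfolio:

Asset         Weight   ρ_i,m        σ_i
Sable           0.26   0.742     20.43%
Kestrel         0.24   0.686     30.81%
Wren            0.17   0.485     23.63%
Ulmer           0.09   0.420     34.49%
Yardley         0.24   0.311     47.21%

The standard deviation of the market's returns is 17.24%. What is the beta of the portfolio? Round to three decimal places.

β_Sable = 0.742 × 20.43% / 17.24% = 0.8793
β_Kestrel = 0.686 × 30.81% / 17.24% = 1.2260
β_Wren = 0.485 × 23.63% / 17.24% = 0.6648
β_Ulmer = 0.420 × 34.49% / 17.24% = 0.8402
β_Yardley = 0.311 × 47.21% / 17.24% = 0.8516
β_P = Σ w_i β_i = 0.26×0.8793 + 0.24×1.2260 + 0.17×0.6648 + 0.09×0.8402 + 0.24×0.8516 = 0.9159

0.916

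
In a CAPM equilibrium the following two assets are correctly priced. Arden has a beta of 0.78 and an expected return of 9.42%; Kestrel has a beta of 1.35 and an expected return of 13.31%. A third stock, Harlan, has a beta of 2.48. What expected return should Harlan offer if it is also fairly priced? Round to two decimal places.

21.02%

MRP (SML slope) = (13.31% − 9.42%) / (1.35 − 0.78) = 3.89% / 0.57 = 6.8246%
R_f (intercept) = 9.42% − 0.78 × 6.8246% = 4.0968%
E(R_Harlan) = R_f + β × MRP = 4.0968% + 2.48 × 6.8246% = 21.02%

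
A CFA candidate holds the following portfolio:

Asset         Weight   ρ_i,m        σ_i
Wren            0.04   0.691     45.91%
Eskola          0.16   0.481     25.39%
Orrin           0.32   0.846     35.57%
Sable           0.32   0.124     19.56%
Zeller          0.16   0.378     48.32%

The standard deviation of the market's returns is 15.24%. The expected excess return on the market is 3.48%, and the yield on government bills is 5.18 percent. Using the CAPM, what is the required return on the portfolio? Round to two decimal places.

β_Wren = 0.691 × 45.91% / 15.24% = 2.0816
β_Eskola = 0.481 × 25.39% / 15.24% = 0.8014
β_Orrin = 0.846 × 35.57% / 15.24% = 1.9746
β_Sable = 0.124 × 19.56% / 15.24% = 0.1591
β_Zeller = 0.378 × 48.32% / 15.24% = 1.1985
β_P = Σ w_i β_i = 0.04×2.0816 + 0.16×0.8014 + 0.32×1.9746 + 0.32×0.1591 + 0.16×1.1985 = 1.0860
E(R_P) = R_f + β_P × MRP = 5.18% + 1.0860 × 3.48% = 8.96%

8.96%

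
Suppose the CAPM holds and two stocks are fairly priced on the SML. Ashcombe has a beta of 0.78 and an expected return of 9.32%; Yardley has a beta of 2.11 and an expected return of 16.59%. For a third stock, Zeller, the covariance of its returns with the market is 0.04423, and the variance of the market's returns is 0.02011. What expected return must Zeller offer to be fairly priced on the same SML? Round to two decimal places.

MRP = (16.59% − 9.32%) / (2.11 − 0.78) = 5.4662%
R_f = 9.32% − 0.78 × 5.4662% = 5.0564%
β_Zeller = Cov / Var(R_m) = 0.04423 / 0.02011 = 2.1994
E(R_Zeller) = R_f + β × MRP = 5.0564% + 2.1994 × 5.4662% = 17.08%

17.08%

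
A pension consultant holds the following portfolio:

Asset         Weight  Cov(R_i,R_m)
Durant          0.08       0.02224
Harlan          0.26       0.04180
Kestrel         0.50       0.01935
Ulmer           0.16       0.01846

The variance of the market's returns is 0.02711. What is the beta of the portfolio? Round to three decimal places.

β_Durant = 0.02224 / 0.02711 = 0.8204
β_Harlan = 0.04180 / 0.02711 = 1.5419
β_Kestrel = 0.01935 / 0.02711 = 0.7138
β_Ulmer = 0.01846 / 0.02711 = 0.6809
β_P = Σ w_i β_i = 0.08×0.8204 + 0.26×1.5419 + 0.50×0.7138 + 0.16×0.6809 = 0.9324

0.932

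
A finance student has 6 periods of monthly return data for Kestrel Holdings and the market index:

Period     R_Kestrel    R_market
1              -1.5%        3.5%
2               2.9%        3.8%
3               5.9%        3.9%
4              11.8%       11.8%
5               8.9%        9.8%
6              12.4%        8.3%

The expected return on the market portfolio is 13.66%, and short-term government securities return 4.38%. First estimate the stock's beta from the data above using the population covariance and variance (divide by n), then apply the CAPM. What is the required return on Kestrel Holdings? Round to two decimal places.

Mean R_i = (-1.5 + 2.9 + 5.9 + 11.8 + 8.9 + 12.4) / 6 = 6.7333%
Mean R_m = (3.5 + 3.8 + 3.9 + 11.8 + 9.8 + 8.3) / 6 = 6.8500%
Σ(R_i − R̄_i)(R_m − R̄_m) = 81.4200  ⇒  Cov = 81.4200 / 6 = 13.5700
Σ(R_m − R̄_m)² = 64.5350  ⇒  Var(R_m) = 64.5350 / 6 = 10.7558
β = Cov / Var(R_m) = 13.5700 / 10.7558 = 1.2616
MRP = 13.66% − 4.38% = 9.28%
E(R) = R_f + β × MRP = 4.38% + 1.2616 × 9.28% = 16.09%

16.09%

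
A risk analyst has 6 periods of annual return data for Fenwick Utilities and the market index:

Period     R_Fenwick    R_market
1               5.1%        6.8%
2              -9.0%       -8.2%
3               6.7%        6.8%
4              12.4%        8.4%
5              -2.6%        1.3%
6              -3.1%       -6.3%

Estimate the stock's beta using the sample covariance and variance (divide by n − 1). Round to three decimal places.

1.006

Mean R_i = (5.1 − 9.0 + 6.7 + 12.4 − 2.6 − 3.1) / 6 = 1.5833%
Mean R_m = (6.8 − 8.2 + 6.8 + 8.4 + 1.3 − 6.3) / 6 = 1.4667%
Σ(R_i − R̄_i)(R_m − R̄_m) = 260.4167  ⇒  Cov = 260.4167 / 5 = 52.0833
Σ(R_m − R̄_m)² = 258.7533  ⇒  Var(R_m) = 258.7533 / 5 = 51.7507
β = Cov / Var(R_m) = 52.0833 / 51.7507 = 1.0064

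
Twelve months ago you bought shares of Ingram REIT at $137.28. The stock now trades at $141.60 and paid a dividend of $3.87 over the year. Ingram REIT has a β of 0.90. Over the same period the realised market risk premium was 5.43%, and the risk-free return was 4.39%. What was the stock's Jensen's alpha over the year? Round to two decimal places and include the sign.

-3.31%

Realised HPR = (P1 + D1 − P0) / P0 = (141.60 + 3.87 − 137.28) / 137.28 = 8.19 / 137.28 = 5.9659%
CAPM required = R_f + β·MRP = 4.39% + 0.90 × 5.43% = 9.2770%
α = realised − required = 5.9659% − 9.2770% = -3.31%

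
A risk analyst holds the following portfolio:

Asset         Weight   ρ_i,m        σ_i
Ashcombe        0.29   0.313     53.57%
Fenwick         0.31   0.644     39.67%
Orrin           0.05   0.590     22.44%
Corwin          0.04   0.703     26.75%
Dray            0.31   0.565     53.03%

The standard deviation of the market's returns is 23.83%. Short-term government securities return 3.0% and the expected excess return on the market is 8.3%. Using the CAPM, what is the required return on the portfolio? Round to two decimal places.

11.18%

β_Ashcombe = 0.313 × 53.57% / 23.83% = 0.7036
β_Fenwick = 0.644 × 39.67% / 23.83% = 1.0721
β_Orrin = 0.590 × 22.44% / 23.83% = 0.5556
β_Corwin = 0.703 × 26.75% / 23.83% = 0.7891
β_Dray = 0.565 × 53.03% / 23.83% = 1.2573
β_P = Σ w_i β_i = 0.29×0.7036 + 0.31×1.0721 + 0.05×0.5556 + 0.04×0.7891 + 0.31×1.2573 = 0.9855
E(R_P) = R_f + β_P × MRP = 3.0% + 0.9855 × 8.3% = 11.18%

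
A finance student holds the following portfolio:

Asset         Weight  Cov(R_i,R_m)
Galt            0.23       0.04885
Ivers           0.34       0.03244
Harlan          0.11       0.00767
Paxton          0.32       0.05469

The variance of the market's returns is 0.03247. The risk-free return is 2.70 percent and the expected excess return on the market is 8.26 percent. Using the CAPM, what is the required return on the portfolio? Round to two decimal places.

13.03%

β_Galt = 0.04885 / 0.03247 = 1.5045
β_Ivers = 0.03244 / 0.03247 = 0.9991
β_Harlan = 0.00767 / 0.03247 = 0.2362
β_Paxton = 0.05469 / 0.03247 = 1.6843
β_P = Σ w_i β_i = 0.23×1.5045 + 0.34×0.9991 + 0.11×0.2362 + 0.32×1.6843 = 1.2507
E(R_P) = R_f + β_P × MRP = 2.70% + 1.2507 × 8.26% = 13.03%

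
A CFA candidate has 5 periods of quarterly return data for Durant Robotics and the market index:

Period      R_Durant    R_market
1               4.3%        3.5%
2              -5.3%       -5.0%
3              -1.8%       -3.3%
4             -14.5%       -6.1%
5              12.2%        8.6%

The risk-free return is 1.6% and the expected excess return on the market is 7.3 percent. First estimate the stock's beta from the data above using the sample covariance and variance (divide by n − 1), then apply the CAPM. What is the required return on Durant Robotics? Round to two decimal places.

12.60%

Mean R_i = (4.3 − 5.3 − 1.8 − 14.5 + 12.2) / 5 = -1.0200%
Mean R_m = (3.5 − 5.0 − 3.3 − 6.1 + 8.6) / 5 = -0.4600%
Σ(R_i − R̄_i)(R_m − R̄_m) = 238.5140  ⇒  Cov = 238.5140 / 4 = 59.6285
Σ(R_m − R̄_m)² = 158.2520  ⇒  Var(R_m) = 158.2520 / 4 = 39.5630
β = Cov / Var(R_m) = 59.6285 / 39.5630 = 1.5072
E(R) = R_f + β × MRP = 1.6% + 1.5072 × 7.3% = 12.60%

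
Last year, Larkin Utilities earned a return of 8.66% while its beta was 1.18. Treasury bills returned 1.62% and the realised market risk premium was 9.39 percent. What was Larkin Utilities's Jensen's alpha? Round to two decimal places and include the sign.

CAPM benchmark = R_f + β(R_m − R_f) = 1.62% + 1.18 × 9.39% = 12.7002%
α = actual − benchmark = 8.66% − 12.7002% = -4.04%

-4.04%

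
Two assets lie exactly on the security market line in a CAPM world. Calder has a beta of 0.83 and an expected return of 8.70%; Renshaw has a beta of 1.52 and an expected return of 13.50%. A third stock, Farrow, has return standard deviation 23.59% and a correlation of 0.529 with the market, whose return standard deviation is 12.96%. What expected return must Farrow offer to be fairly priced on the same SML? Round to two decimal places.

9.62%

MRP = (13.50% − 8.70%) / (1.52 − 0.83) = 6.9565%
R_f = 8.70% − 0.83 × 6.9565% = 2.9261%
β_Farrow = ρ·σ_i/σ_m = 0.529 × 23.59 / 12.96 = 0.9629
E(R_Farrow) = R_f + β × MRP = 2.9261% + 0.9629 × 6.9565% = 9.62%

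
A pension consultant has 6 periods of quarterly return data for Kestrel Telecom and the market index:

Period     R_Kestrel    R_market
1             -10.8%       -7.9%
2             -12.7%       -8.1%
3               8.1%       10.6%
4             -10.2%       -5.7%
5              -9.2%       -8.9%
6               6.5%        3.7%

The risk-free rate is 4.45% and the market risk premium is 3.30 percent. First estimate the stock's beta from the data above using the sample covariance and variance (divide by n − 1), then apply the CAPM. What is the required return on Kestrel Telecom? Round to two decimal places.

Mean R_i = (-10.8 − 12.7 + 8.1 − 10.2 − 9.2 + 6.5) / 6 = -4.7167%
Mean R_m = (-7.9 − 8.1 + 10.6 − 5.7 − 8.9 + 3.7) / 6 = -2.7167%
Σ(R_i − R̄_i)(R_m − R̄_m) = 361.2383  ⇒  Cov = 361.2383 / 5 = 72.2477
Σ(R_m − R̄_m)² = 321.4883  ⇒  Var(R_m) = 321.4883 / 5 = 64.2977
β = Cov / Var(R_m) = 72.2477 / 64.2977 = 1.1236
E(R) = R_f + β × MRP = 4.45% + 1.1236 × 3.30% = 8.16%

8.16%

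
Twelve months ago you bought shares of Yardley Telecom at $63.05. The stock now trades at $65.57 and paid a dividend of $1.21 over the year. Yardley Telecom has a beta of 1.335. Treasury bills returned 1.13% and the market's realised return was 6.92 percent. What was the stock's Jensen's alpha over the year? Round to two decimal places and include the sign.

-2.94%

Realised HPR = (P1 + D1 − P0) / P0 = (65.57 + 1.21 − 63.05) / 63.05 = 3.73 / 63.05 = 5.9159%
MRP = 6.92% − 1.13% = 5.79%
CAPM required = R_f + β·MRP = 1.13% + 1.335 × 5.79% = 8.85965%
α = realised − required = 5.9159% − 8.85965% = -2.94%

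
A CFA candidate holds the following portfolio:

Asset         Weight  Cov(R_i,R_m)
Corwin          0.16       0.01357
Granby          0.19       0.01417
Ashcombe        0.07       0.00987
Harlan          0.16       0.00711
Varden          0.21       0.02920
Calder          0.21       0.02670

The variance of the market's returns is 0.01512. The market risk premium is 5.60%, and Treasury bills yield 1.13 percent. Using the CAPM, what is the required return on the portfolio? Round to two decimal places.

β_Corwin = 0.01357 / 0.01512 = 0.8975
β_Granby = 0.01417 / 0.01512 = 0.9372
β_Ashcombe = 0.00987 / 0.01512 = 0.6528
β_Harlan = 0.00711 / 0.01512 = 0.4702
β_Varden = 0.02920 / 0.01512 = 1.9312
β_Calder = 0.02670 / 0.01512 = 1.7659
β_P = Σ w_i β_i = 0.16×0.8975 + 0.19×0.9372 + 0.07×0.6528 + 0.16×0.4702 + 0.21×1.9312 + 0.21×1.7659 = 1.2190
E(R_P) = R_f + β_P × MRP = 1.13% + 1.2190 × 5.60% = 7.96%

7.96%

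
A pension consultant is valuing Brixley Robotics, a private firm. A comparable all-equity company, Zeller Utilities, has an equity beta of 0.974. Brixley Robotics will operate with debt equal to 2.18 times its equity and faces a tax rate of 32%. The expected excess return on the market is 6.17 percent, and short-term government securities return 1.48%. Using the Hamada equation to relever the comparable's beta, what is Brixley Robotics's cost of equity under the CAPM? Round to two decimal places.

β_L = β_U × [1 + (1 − t)(D/E)] = 0.974 × [1 + (1 − 0.32) × 2.18]
    = 0.974 × [1 + 0.68 × 2.18] = 0.974 × 2.4824 = 2.4179
E(R) = R_f + β_L × MRP = 1.48% + 2.4179 × 6.17% = 16.40%

16.40%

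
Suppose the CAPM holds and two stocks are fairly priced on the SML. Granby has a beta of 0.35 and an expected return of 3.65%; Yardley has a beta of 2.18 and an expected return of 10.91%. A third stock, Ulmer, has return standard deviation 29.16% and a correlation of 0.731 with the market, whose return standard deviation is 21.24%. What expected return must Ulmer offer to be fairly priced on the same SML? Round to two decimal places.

6.24%

MRP = (10.91% − 3.65%) / (2.18 − 0.35) = 3.9672%
R_f = 3.65% − 0.35 × 3.9672% = 2.2615%
β_Ulmer = ρ·σ_i/σ_m = 0.731 × 29.16 / 21.24 = 1.0036
E(R_Ulmer) = R_f + β × MRP = 2.2615% + 1.0036 × 3.9672% = 6.24%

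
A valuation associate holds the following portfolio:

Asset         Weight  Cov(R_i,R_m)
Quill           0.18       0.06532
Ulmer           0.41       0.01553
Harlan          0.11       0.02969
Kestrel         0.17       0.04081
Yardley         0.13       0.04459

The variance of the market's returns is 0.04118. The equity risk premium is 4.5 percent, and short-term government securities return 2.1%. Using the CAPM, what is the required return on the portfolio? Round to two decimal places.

5.83%

β_Quill = 0.06532 / 0.04118 = 1.5862
β_Ulmer = 0.01553 / 0.04118 = 0.3771
β_Harlan = 0.02969 / 0.04118 = 0.7210
β_Kestrel = 0.04081 / 0.04118 = 0.9910
β_Yardley = 0.04459 / 0.04118 = 1.0828
β_P = Σ w_i β_i = 0.18×1.5862 + 0.41×0.3771 + 0.11×0.7210 + 0.17×0.9910 + 0.13×1.0828 = 0.8287
E(R_P) = R_f + β_P × MRP = 2.1% + 0.8287 × 4.5% = 5.83%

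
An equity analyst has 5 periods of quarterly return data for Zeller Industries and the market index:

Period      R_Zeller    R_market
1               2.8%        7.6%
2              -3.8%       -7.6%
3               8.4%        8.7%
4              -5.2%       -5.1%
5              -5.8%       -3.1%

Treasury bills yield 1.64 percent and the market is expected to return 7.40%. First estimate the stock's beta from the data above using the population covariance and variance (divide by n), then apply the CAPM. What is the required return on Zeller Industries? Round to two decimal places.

Mean R_i = (2.8 − 3.8 + 8.4 − 5.2 − 5.8) / 5 = -0.7200%
Mean R_m = (7.6 − 7.6 + 8.7 − 5.1 − 3.1) / 5 = 0.1000%
Σ(R_i − R̄_i)(R_m − R̄_m) = 168.1000  ⇒  Cov = 168.1000 / 5 = 33.6200
Σ(R_m − R̄_m)² = 226.7800  ⇒  Var(R_m) = 226.7800 / 5 = 45.3560
β = Cov / Var(R_m) = 33.6200 / 45.3560 = 0.7412
MRP = 7.40% − 1.64% = 5.76%
E(R) = R_f + β × MRP = 1.64% + 0.7412 × 5.76% = 5.91%

5.91%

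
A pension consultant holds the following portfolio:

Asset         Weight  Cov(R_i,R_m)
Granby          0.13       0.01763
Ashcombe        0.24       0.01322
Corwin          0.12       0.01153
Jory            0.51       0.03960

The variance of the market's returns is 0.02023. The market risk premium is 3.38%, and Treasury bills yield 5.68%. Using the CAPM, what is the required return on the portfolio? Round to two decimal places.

β_Granby = 0.01763 / 0.02023 = 0.8715
β_Ashcombe = 0.01322 / 0.02023 = 0.6535
β_Corwin = 0.01153 / 0.02023 = 0.5699
β_Jory = 0.03960 / 0.02023 = 1.9575
β_P = Σ w_i β_i = 0.13×0.8715 + 0.24×0.6535 + 0.12×0.5699 + 0.51×1.9575 = 1.3368
E(R_P) = R_f + β_P × MRP = 5.68% + 1.3368 × 3.38% = 10.20%

10.20%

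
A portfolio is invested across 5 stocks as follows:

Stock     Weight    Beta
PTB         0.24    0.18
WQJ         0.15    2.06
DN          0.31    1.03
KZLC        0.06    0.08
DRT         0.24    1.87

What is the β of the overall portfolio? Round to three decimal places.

β_P = Σ w_i β_i = 0.24×0.18 + 0.15×2.06 + 0.31×1.03 + 0.06×0.08 + 0.24×1.87 = 1.1251

1.125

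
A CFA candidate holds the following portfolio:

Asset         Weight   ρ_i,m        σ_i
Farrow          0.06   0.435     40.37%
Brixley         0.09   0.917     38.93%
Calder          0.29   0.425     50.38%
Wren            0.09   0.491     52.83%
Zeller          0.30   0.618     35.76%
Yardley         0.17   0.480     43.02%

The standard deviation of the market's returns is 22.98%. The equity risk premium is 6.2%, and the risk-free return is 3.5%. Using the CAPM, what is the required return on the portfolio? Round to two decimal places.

9.69%

β_Farrow = 0.435 × 40.37% / 22.98% = 0.7642
β_Brixley = 0.917 × 38.93% / 22.98% = 1.5535
β_Calder = 0.425 × 50.38% / 22.98% = 0.9317
β_Wren = 0.491 × 52.83% / 22.98% = 1.1288
β_Zeller = 0.618 × 35.76% / 22.98% = 0.9617
β_Yardley = 0.480 × 43.02% / 22.98% = 0.8986
β_P = Σ w_i β_i = 0.06×0.7642 + 0.09×1.5535 + 0.29×0.9317 + 0.09×1.1288 + 0.30×0.9617 + 0.17×0.8986 = 0.9987
E(R_P) = R_f + β_P × MRP = 3.5% + 0.9987 × 6.2% = 9.69%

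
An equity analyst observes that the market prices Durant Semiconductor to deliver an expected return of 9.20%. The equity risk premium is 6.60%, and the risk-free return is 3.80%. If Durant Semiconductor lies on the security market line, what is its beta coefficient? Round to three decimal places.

β = (E(R) − R_f) / MRP = (9.20% − 3.80%) / 6.60% = 5.40% / 6.60% = 0.818

0.818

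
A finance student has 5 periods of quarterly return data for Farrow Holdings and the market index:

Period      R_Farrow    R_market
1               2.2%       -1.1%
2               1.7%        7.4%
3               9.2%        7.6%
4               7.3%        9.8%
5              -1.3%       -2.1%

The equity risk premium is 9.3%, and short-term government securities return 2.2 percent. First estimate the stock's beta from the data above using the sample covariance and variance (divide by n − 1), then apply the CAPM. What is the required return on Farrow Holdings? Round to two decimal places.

Mean R_i = (2.2 + 1.7 + 9.2 + 7.3 − 1.3) / 5 = 3.8200%
Mean R_m = (-1.1 + 7.4 + 7.6 + 9.8 − 2.1) / 5 = 4.3200%
Σ(R_i − R̄_i)(R_m − R̄_m) = 71.8380  ⇒  Cov = 71.8380 / 4 = 17.9595
Σ(R_m − R̄_m)² = 120.8680  ⇒  Var(R_m) = 120.8680 / 4 = 30.2170
β = Cov / Var(R_m) = 17.9595 / 30.2170 = 0.5944
E(R) = R_f + β × MRP = 2.2% + 0.5944 × 9.3% = 7.73%

7.73%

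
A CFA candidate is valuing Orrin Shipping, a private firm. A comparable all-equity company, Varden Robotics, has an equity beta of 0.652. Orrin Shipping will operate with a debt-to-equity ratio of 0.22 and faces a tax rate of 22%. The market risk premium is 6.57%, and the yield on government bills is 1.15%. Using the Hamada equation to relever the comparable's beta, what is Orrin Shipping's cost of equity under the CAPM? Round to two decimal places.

β_L = β_U × [1 + (1 − t)(D/E)] = 0.652 × [1 + (1 − 0.22) × 0.22]
    = 0.652 × [1 + 0.78 × 0.22] = 0.652 × 1.1716 = 0.7639
E(R) = R_f + β_L × MRP = 1.15% + 0.7639 × 6.57% = 6.17%

6.17%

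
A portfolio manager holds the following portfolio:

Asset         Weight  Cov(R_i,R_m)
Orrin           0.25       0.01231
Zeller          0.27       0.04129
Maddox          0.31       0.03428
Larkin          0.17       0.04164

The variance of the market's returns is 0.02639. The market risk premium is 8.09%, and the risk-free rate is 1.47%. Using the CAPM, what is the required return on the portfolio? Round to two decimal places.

11.26%

β_Orrin = 0.01231 / 0.02639 = 0.4665
β_Zeller = 0.04129 / 0.02639 = 1.5646
β_Maddox = 0.03428 / 0.02639 = 1.2990
β_Larkin = 0.04164 / 0.02639 = 1.5779
β_P = Σ w_i β_i = 0.25×0.4665 + 0.27×1.5646 + 0.31×1.2990 + 0.17×1.5779 = 1.2100
E(R_P) = R_f + β_P × MRP = 1.47% + 1.2100 × 8.09% = 11.26%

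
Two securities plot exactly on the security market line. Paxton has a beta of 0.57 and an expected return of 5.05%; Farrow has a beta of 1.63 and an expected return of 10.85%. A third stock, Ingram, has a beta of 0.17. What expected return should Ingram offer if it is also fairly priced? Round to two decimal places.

MRP (SML slope) = (10.85% − 5.05%) / (1.63 − 0.57) = 5.80% / 1.06 = 5.4717%
R_f (intercept) = 5.05% − 0.57 × 5.4717% = 1.9311%
E(R_Ingram) = R_f + β × MRP = 1.9311% + 0.17 × 5.4717% = 2.86%

2.86%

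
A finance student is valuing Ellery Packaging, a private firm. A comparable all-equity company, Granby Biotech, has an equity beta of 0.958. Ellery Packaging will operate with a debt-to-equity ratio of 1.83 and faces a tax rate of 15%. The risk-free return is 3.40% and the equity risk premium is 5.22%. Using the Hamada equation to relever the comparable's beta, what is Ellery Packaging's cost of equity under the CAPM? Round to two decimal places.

16.18%

β_L = β_U × [1 + (1 − t)(D/E)] = 0.958 × [1 + (1 − 0.15) × 1.83]
    = 0.958 × [1 + 0.85 × 1.83] = 0.958 × 2.5555 = 2.4482
E(R) = R_f + β_L × MRP = 3.40% + 2.4482 × 5.22% = 16.18%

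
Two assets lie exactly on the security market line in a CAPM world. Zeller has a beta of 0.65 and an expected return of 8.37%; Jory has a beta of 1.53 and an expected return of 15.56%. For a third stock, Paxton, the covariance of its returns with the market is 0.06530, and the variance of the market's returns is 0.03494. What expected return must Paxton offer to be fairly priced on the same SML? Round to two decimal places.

18.33%

MRP = (15.56% − 8.37%) / (1.53 − 0.65) = 8.1705%
R_f = 8.37% − 0.65 × 8.1705% = 3.0592%
β_Paxton = Cov / Var(R_m) = 0.06530 / 0.03494 = 1.8689
E(R_Paxton) = R_f + β × MRP = 3.0592% + 1.8689 × 8.1705% = 18.33%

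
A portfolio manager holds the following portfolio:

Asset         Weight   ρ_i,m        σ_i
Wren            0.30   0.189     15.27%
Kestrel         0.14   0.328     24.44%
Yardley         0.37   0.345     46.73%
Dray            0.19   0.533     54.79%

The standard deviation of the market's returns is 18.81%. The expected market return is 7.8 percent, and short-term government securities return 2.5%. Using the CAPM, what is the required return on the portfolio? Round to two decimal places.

6.30%

β_Wren = 0.189 × 15.27% / 18.81% = 0.1534
β_Kestrel = 0.328 × 24.44% / 18.81% = 0.4262
β_Yardley = 0.345 × 46.73% / 18.81% = 0.8571
β_Dray = 0.533 × 54.79% / 18.81% = 1.5525
β_P = Σ w_i β_i = 0.30×0.1534 + 0.14×0.4262 + 0.37×0.8571 + 0.19×1.5525 = 0.7178
MRP = 7.8% − 2.5% = 5.30%
E(R_P) = R_f + β_P × MRP = 2.5% + 0.7178 × 5.3% = 6.30%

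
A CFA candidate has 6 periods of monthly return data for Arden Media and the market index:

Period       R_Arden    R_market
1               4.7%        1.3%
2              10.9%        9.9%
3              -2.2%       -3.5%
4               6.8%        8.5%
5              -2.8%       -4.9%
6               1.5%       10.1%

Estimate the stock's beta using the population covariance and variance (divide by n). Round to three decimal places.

Mean R_i = (4.7 + 10.9 − 2.2 + 6.8 − 2.8 + 1.5) / 6 = 3.1500%
Mean R_m = (1.3 + 9.9 − 3.5 + 8.5 − 4.9 + 10.1) / 6 = 3.5667%
Σ(R_i − R̄_i)(R_m − R̄_m) = 140.9800  ⇒  Cov = 140.9800 / 6 = 23.4967
Σ(R_m − R̄_m)² = 233.8933  ⇒  Var(R_m) = 233.8933 / 6 = 38.9822
β = Cov / Var(R_m) = 23.4967 / 38.9822 = 0.6028

0.603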